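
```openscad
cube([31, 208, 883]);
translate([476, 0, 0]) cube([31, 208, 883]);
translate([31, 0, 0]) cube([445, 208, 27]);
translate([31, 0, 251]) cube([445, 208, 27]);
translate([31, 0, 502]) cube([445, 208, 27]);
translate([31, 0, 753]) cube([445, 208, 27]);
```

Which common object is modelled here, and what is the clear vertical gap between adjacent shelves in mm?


A bookshelf. The clear shelf gap is 224 mm.

Two tall side panels with 4 horizontal boards between them — a bookshelf. The first two shelf undersides are at z = 0 and z = 251; with shelf thickness 27, the clear gap is 251 − 0 − 27 = 224 mm.


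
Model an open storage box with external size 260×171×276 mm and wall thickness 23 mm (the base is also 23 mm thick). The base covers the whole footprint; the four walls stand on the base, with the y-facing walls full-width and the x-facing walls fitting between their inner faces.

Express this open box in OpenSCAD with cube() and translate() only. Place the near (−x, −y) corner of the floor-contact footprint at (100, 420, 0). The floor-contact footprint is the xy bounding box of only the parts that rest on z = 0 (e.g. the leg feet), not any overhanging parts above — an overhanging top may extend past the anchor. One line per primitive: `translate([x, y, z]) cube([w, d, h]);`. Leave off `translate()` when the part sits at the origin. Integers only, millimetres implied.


translate([100, 420, 0]) cube([260, 171, 23]);
translate([100, 420, 23]) cube([260, 23, 253]);
translate([100, 568, 23]) cube([260, 23, 253]);
translate([100, 443, 23]) cube([23, 125, 253]);
translate([337, 443, 23]) cube([23, 125, 253]);


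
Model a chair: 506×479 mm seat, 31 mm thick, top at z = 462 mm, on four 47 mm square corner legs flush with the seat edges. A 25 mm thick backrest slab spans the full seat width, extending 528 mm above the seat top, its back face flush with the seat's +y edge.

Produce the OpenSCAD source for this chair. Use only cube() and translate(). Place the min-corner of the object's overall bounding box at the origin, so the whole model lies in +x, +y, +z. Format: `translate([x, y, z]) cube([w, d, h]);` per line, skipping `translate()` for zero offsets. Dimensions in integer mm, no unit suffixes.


// leg_h = 462 - 31 = 431
translate([0, 0, 431]) cube([506, 479, 31]);
cube([47, 47, 431]);
translate([459, 0, 0]) cube([47, 47, 431]);
translate([0, 432, 0]) cube([47, 47, 431]);
translate([459, 432, 0]) cube([47, 47, 431]);
translate([0, 454, 462]) cube([506, 25, 528]);


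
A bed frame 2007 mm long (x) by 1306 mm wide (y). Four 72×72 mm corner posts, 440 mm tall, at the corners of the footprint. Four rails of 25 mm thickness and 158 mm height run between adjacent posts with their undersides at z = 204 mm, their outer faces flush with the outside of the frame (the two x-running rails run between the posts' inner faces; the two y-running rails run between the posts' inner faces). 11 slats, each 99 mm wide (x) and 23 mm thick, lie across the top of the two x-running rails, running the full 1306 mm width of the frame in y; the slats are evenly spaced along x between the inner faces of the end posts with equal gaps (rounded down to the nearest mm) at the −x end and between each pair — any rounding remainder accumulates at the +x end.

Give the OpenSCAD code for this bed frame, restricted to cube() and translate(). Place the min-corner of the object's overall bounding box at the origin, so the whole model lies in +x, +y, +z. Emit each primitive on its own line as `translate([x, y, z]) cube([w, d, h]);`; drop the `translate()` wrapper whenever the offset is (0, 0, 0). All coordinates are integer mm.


cube([72, 72, 440]);
translate([0, 1234, 0]) cube([72, 72, 440]);
translate([1935, 0, 0]) cube([72, 72, 440]);
translate([1935, 1234, 0]) cube([72, 72, 440]);
translate([72, 0, 204]) cube([1863, 25, 158]);
translate([72, 1281, 204]) cube([1863, 25, 158]);
translate([0, 72, 204]) cube([25, 1162, 158]);
translate([1982, 72, 204]) cube([25, 1162, 158]);
translate([136, 0, 362]) cube([99, 1306, 23]);
translate([299, 0, 362]) cube([99, 1306, 23]);
translate([462, 0, 362]) cube([99, 1306, 23]);
translate([625, 0, 362]) cube([99, 1306, 23]);
translate([788, 0, 362]) cube([99, 1306, 23]);
translate([951, 0, 362]) cube([99, 1306, 23]);
translate([1114, 0, 362]) cube([99, 1306, 23]);
translate([1277, 0, 362]) cube([99, 1306, 23]);
translate([1440, 0, 362]) cube([99, 1306, 23]);
translate([1603, 0, 362]) cube([99, 1306, 23]);
translate([1766, 0, 362]) cube([99, 1306, 23]);


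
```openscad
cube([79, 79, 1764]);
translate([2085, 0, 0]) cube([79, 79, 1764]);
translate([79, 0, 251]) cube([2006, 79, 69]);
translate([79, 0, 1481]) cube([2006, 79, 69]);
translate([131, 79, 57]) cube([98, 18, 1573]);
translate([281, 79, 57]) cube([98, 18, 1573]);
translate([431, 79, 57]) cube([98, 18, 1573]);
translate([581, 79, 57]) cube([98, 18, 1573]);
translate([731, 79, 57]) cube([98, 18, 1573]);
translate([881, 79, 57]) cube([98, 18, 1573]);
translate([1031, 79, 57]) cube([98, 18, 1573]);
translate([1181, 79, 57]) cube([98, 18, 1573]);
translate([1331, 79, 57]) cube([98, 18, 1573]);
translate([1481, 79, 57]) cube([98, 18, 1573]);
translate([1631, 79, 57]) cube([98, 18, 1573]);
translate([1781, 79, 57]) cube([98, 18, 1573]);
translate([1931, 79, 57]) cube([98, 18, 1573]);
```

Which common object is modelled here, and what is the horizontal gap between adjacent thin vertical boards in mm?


A fence section. The picket gap is 52 mm.

Two posts, two rails, 13 pickets — a fence section. Span 2006 mm holds 13 pickets of 98 mm with 14 equal gaps: ⌊(2006 − 13·98) / 14⌋ = 52 mm.


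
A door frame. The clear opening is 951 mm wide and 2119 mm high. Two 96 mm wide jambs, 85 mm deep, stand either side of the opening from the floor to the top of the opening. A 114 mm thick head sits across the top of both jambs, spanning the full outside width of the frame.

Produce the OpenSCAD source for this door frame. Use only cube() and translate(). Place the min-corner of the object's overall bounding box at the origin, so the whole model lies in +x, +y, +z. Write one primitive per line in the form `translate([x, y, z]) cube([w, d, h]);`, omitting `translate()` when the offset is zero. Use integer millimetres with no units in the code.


cube([96, 85, 2119]);
translate([1047, 0, 0]) cube([96, 85, 2119]);
translate([0, 0, 2119]) cube([1143, 85, 114]);


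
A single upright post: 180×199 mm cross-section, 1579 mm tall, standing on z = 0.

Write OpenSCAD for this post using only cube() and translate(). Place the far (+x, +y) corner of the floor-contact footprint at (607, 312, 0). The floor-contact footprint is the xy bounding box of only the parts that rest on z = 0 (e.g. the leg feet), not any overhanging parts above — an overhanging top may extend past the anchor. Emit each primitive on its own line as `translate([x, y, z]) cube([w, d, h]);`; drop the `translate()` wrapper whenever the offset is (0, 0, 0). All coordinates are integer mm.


translate([427, 113, 0]) cube([180, 199, 1579]);


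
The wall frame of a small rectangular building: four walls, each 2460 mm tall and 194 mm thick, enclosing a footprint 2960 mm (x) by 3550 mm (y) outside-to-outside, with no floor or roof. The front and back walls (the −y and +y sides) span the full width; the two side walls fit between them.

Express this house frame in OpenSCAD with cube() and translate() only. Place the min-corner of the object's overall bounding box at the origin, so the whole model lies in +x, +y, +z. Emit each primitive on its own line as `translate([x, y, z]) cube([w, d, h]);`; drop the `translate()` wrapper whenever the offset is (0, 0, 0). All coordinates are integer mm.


cube([2960, 194, 2460]);
translate([0, 3356, 0]) cube([2960, 194, 2460]);
translate([0, 194, 0]) cube([194, 3162, 2460]);
translate([2766, 194, 0]) cube([194, 3162, 2460]);


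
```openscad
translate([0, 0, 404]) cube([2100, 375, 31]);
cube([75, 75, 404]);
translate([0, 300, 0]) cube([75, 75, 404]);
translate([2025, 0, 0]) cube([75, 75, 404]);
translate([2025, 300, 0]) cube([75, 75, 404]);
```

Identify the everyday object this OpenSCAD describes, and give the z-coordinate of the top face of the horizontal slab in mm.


A bench. The seat-top height is 435 mm.

A long slab on four corner posts — a bench. The slab sits at z = 404 with thickness 31, so the top is 404 + 31 = 435 mm.


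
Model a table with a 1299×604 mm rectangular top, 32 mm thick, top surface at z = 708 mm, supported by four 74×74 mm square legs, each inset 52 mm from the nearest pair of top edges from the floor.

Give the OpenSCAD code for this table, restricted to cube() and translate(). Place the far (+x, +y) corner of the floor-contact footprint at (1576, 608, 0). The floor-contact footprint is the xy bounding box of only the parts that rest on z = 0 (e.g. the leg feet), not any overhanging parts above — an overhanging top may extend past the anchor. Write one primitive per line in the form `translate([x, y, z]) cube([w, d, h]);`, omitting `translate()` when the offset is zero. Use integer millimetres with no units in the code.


// leg_h = 708 - 32 = 676
translate([329, 56, 676]) cube([1299, 604, 32]);
translate([381, 108, 0]) cube([74, 74, 676]);
translate([1502, 108, 0]) cube([74, 74, 676]);
translate([381, 534, 0]) cube([74, 74, 676]);
translate([1502, 534, 0]) cube([74, 74, 676]);


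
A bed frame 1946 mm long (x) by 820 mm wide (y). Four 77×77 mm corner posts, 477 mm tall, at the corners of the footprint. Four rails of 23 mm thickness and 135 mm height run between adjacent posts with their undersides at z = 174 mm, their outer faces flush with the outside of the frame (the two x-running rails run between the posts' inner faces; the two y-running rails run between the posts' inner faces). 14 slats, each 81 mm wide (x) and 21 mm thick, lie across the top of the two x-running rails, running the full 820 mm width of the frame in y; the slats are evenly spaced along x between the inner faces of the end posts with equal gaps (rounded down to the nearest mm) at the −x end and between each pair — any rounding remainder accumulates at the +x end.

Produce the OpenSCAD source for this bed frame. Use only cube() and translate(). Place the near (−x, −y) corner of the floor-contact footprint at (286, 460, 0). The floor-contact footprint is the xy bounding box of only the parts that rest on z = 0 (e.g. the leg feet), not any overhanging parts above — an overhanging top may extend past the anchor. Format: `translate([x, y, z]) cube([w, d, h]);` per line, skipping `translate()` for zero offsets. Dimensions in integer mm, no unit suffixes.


// slat z = rail_z + rail_h = 174 + 135 = 309
// slat gap = ⌊(1792 − 14·81) / 15⌋ = 43
translate([286, 460, 0]) cube([77, 77, 477]);
translate([286, 1203, 0]) cube([77, 77, 477]);
translate([2155, 460, 0]) cube([77, 77, 477]);
translate([2155, 1203, 0]) cube([77, 77, 477]);
translate([363, 460, 174]) cube([1792, 23, 135]);
translate([363, 1257, 174]) cube([1792, 23, 135]);
translate([286, 537, 174]) cube([23, 666, 135]);
translate([2209, 537, 174]) cube([23, 666, 135]);
translate([406, 460, 309]) cube([81, 820, 21]);
translate([530, 460, 309]) cube([81, 820, 21]);
translate([654, 460, 309]) cube([81, 820, 21]);
translate([778, 460, 309]) cube([81, 820, 21]);
translate([902, 460, 309]) cube([81, 820, 21]);
translate([1026, 460, 309]) cube([81, 820, 21]);
translate([1150, 460, 309]) cube([81, 820, 21]);
translate([1274, 460, 309]) cube([81, 820, 21]);
translate([1398, 460, 309]) cube([81, 820, 21]);
translate([1522, 460, 309]) cube([81, 820, 21]);
translate([1646, 460, 309]) cube([81, 820, 21]);
translate([1770, 460, 309]) cube([81, 820, 21]);
translate([1894, 460, 309]) cube([81, 820, 21]);
translate([2018, 460, 309]) cube([81, 820, 21]);


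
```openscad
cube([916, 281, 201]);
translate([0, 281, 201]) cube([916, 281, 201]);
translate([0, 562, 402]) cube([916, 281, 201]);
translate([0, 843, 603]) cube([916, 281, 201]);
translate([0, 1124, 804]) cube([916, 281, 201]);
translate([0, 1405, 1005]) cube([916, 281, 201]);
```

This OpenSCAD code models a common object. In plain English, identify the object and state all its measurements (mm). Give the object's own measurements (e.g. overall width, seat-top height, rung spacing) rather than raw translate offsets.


A straight staircase of 6 solid steps. Each step is 916 mm wide (x), 281 mm deep (y, the going) and 201 mm tall (the rise). The first step rests on the floor; each subsequent step sits one going further in +y and one rise higher in +z, directly behind and above the previous step with no overlap.


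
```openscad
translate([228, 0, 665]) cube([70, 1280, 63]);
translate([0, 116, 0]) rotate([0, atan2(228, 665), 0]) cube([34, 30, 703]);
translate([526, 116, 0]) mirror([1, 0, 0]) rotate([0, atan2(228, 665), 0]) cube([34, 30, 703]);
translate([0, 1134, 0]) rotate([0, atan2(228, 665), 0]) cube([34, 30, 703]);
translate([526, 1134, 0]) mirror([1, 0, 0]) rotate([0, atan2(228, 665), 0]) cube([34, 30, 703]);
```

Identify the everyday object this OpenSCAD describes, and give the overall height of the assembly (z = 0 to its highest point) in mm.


A sawhorse. The overall height is 728 mm.

A beam across two mirrored pairs of raked legs — a sawhorse. The beam's underside is at z = 665 (matching the legs' vertical rise in atan2(228, 665)) and the beam is 63 mm tall, so its top is at 665 + 63 = 728 mm. The raked legs top out at the beam's underside, so that is the highest point.


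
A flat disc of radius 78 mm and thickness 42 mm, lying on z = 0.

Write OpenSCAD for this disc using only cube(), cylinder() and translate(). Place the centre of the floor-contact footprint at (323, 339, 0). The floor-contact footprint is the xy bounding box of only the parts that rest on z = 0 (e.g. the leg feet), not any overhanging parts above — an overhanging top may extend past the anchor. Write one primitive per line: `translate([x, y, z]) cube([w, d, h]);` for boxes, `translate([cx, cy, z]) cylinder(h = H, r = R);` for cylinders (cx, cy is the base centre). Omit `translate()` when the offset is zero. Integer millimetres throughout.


translate([323, 339, 0]) cylinder(h = 42, r = 78);


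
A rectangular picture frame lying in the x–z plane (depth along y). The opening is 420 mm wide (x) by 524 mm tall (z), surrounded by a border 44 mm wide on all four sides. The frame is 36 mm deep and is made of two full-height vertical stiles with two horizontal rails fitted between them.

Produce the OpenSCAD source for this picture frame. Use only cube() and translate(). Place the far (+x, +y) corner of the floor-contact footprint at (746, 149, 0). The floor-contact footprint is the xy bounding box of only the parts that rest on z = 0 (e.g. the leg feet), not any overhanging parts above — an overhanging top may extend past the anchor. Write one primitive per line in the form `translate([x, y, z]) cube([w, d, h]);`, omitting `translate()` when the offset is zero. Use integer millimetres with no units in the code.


translate([238, 113, 0]) cube([44, 36, 612]);
translate([702, 113, 0]) cube([44, 36, 612]);
translate([282, 113, 0]) cube([420, 36, 44]);
translate([282, 113, 568]) cube([420, 36, 44]);


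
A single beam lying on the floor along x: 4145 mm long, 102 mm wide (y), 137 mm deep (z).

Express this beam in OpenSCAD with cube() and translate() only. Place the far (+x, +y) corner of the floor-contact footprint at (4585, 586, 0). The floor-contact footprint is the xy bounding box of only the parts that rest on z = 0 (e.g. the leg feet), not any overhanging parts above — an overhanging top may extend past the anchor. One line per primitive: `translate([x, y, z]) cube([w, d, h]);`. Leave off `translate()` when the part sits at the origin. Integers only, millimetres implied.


translate([440, 484, 0]) cube([4145, 102, 137]);


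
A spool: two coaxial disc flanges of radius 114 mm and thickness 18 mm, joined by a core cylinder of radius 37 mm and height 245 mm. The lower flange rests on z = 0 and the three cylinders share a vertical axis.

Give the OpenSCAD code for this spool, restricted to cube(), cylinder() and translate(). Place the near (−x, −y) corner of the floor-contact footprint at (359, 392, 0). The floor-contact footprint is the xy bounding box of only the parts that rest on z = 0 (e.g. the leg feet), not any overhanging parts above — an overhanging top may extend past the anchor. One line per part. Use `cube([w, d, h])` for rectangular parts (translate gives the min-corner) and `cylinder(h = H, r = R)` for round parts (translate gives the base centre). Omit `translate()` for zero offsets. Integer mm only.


translate([473, 506, 0]) cylinder(h = 18, r = 114);
translate([473, 506, 18]) cylinder(h = 245, r = 37);
translate([473, 506, 263]) cylinder(h = 18, r = 114);


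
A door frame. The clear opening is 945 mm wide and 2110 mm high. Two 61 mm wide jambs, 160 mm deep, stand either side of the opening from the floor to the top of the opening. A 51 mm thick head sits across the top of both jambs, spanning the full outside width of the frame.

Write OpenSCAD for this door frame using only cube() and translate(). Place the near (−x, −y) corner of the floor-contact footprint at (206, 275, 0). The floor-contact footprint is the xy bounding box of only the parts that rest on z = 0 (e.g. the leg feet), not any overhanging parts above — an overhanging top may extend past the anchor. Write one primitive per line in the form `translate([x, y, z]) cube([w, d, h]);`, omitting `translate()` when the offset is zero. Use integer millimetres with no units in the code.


translate([206, 275, 0]) cube([61, 160, 2110]);
translate([1212, 275, 0]) cube([61, 160, 2110]);
translate([206, 275, 2110]) cube([1067, 160, 51]);


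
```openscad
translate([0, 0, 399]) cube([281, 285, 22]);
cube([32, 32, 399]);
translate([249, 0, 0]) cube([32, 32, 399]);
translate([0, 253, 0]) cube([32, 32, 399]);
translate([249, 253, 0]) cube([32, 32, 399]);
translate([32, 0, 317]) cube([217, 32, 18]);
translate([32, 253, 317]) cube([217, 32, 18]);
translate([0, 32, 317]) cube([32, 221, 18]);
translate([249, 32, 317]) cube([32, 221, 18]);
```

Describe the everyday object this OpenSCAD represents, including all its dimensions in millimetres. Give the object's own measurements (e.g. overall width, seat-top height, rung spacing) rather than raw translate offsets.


A four-legged stool. The seat is a 281×285×22 mm slab whose top surface is at z = 421 mm; four square legs, each 32×32 mm in cross-section, run from the floor (z = 0) to the underside of the seat, each flush with a corner of the seat. Four stretchers, 32 mm wide and 18 mm tall, connect adjacent legs with their undersides at z = 317 mm, each running between the inner faces of the legs it joins and aligned with the legs' outer faces on the other axis.


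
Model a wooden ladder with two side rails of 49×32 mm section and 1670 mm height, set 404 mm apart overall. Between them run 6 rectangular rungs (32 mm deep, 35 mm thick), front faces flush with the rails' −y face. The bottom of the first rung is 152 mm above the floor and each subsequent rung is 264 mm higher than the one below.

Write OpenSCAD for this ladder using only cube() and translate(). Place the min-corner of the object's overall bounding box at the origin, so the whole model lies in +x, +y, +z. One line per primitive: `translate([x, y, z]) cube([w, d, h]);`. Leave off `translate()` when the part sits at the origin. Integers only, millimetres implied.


cube([49, 32, 1670]);
translate([355, 0, 0]) cube([49, 32, 1670]);
translate([49, 0, 152]) cube([306, 32, 35]);
translate([49, 0, 416]) cube([306, 32, 35]);
translate([49, 0, 680]) cube([306, 32, 35]);
translate([49, 0, 944]) cube([306, 32, 35]);
translate([49, 0, 1208]) cube([306, 32, 35]);
translate([49, 0, 1472]) cube([306, 32, 35]);


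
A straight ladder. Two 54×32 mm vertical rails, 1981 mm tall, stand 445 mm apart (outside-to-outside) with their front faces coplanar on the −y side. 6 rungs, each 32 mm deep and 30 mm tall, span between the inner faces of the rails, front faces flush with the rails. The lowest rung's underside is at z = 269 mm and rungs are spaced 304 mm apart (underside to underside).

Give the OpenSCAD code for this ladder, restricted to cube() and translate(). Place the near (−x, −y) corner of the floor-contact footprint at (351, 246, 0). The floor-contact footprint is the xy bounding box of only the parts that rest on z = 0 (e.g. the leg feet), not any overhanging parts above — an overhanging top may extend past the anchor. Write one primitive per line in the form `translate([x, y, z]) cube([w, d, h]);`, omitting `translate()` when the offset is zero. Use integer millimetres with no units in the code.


translate([351, 246, 0]) cube([54, 32, 1981]);
translate([742, 246, 0]) cube([54, 32, 1981]);
translate([405, 246, 269]) cube([337, 32, 30]);
translate([405, 246, 573]) cube([337, 32, 30]);
translate([405, 246, 877]) cube([337, 32, 30]);
translate([405, 246, 1181]) cube([337, 32, 30]);
translate([405, 246, 1485]) cube([337, 32, 30]);
translate([405, 246, 1789]) cube([337, 32, 30]);


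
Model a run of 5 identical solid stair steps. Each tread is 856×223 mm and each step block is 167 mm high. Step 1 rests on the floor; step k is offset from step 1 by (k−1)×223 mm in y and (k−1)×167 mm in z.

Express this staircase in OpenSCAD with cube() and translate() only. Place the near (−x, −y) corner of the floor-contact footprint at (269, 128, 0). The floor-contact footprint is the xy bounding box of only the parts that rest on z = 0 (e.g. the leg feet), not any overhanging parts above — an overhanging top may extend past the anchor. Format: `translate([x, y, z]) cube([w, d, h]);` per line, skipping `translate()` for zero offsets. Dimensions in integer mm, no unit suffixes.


translate([269, 128, 0]) cube([856, 223, 167]);
translate([269, 351, 167]) cube([856, 223, 167]);
translate([269, 574, 334]) cube([856, 223, 167]);
translate([269, 797, 501]) cube([856, 223, 167]);
translate([269, 1020, 668]) cube([856, 223, 167]);


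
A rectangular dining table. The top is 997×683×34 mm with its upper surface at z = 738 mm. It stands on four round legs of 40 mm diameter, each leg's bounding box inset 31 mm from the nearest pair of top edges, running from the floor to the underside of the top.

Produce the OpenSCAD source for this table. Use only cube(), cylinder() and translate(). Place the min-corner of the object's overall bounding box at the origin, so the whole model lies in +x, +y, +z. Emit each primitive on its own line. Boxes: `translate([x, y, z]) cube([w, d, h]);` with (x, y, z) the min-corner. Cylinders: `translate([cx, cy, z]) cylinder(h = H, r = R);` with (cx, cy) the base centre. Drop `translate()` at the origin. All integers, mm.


translate([0, 0, 704]) cube([997, 683, 34]);
translate([51, 51, 0]) cylinder(h = 704, r = 20);
translate([946, 51, 0]) cylinder(h = 704, r = 20);
translate([51, 632, 0]) cylinder(h = 704, r = 20);
translate([946, 632, 0]) cylinder(h = 704, r = 20);


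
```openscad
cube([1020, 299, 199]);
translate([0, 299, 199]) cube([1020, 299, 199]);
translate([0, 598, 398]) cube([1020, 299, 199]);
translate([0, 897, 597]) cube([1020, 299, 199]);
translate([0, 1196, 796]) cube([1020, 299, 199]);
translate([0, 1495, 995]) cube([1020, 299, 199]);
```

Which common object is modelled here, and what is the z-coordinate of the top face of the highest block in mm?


A staircase. The total rise is 1194 mm.

6 identical blocks, each offset up and back from the previous — a staircase. Each step is 199 mm tall and there are 6 of them, so the total rise is 6 × 199 = 1194 mm.


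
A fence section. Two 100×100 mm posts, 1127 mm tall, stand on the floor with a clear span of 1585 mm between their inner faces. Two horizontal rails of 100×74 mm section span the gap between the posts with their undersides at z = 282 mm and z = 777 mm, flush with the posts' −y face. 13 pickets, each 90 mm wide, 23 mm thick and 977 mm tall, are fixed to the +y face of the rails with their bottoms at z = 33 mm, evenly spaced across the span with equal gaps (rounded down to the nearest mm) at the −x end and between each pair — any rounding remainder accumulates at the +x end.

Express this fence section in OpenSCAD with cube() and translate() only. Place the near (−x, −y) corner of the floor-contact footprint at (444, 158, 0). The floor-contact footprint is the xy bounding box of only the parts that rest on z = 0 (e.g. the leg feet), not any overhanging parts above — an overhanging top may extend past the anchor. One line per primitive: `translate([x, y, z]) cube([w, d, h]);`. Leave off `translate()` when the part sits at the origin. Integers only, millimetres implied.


translate([444, 158, 0]) cube([100, 100, 1127]);
translate([2129, 158, 0]) cube([100, 100, 1127]);
translate([544, 158, 282]) cube([1585, 100, 74]);
translate([544, 158, 777]) cube([1585, 100, 74]);
translate([573, 258, 33]) cube([90, 23, 977]);
translate([692, 258, 33]) cube([90, 23, 977]);
translate([811, 258, 33]) cube([90, 23, 977]);
translate([930, 258, 33]) cube([90, 23, 977]);
translate([1049, 258, 33]) cube([90, 23, 977]);
translate([1168, 258, 33]) cube([90, 23, 977]);
translate([1287, 258, 33]) cube([90, 23, 977]);
translate([1406, 258, 33]) cube([90, 23, 977]);
translate([1525, 258, 33]) cube([90, 23, 977]);
translate([1644, 258, 33]) cube([90, 23, 977]);
translate([1763, 258, 33]) cube([90, 23, 977]);
translate([1882, 258, 33]) cube([90, 23, 977]);
translate([2001, 258, 33]) cube([90, 23, 977]);


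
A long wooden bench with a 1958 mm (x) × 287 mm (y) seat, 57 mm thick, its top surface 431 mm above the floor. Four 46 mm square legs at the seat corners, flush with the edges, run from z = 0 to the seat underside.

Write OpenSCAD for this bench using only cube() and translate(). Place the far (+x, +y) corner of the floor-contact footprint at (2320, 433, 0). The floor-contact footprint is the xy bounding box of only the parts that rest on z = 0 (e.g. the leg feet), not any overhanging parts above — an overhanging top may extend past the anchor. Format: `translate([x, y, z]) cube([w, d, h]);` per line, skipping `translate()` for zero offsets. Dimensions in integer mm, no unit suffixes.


translate([362, 146, 374]) cube([1958, 287, 57]);
translate([362, 146, 0]) cube([46, 46, 374]);
translate([362, 387, 0]) cube([46, 46, 374]);
translate([2274, 146, 0]) cube([46, 46, 374]);
translate([2274, 387, 0]) cube([46, 46, 374]);


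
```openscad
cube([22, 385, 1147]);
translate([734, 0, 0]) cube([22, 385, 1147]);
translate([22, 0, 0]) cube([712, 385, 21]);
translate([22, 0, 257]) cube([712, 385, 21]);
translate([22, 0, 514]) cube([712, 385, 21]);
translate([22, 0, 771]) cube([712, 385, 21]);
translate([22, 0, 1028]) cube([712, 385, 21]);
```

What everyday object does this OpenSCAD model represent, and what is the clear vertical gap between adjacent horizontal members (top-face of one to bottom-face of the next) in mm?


A bookshelf. The clear shelf gap is 236 mm.

Two tall side panels with 5 horizontal boards between them — a bookshelf. The first two shelf undersides are at z = 0 and z = 257; with shelf thickness 21, the clear gap is 257 − 0 − 21 = 236 mm.


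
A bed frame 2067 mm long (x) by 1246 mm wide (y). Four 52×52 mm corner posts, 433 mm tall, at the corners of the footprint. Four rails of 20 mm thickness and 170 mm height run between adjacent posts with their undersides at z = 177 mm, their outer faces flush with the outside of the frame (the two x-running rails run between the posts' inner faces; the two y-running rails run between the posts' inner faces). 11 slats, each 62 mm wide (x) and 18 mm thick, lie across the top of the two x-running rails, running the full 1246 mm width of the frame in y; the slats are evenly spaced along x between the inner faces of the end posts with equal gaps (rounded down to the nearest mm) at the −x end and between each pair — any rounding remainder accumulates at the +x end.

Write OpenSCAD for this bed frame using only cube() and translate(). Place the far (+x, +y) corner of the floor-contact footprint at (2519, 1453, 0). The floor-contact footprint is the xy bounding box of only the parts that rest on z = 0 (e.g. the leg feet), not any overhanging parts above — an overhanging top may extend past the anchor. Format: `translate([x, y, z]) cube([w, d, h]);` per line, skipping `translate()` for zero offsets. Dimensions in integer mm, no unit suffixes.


translate([452, 207, 0]) cube([52, 52, 433]);
translate([452, 1401, 0]) cube([52, 52, 433]);
translate([2467, 207, 0]) cube([52, 52, 433]);
translate([2467, 1401, 0]) cube([52, 52, 433]);
translate([504, 207, 177]) cube([1963, 20, 170]);
translate([504, 1433, 177]) cube([1963, 20, 170]);
translate([452, 259, 177]) cube([20, 1142, 170]);
translate([2499, 259, 177]) cube([20, 1142, 170]);
translate([610, 207, 347]) cube([62, 1246, 18]);
translate([778, 207, 347]) cube([62, 1246, 18]);
translate([946, 207, 347]) cube([62, 1246, 18]);
translate([1114, 207, 347]) cube([62, 1246, 18]);
translate([1282, 207, 347]) cube([62, 1246, 18]);
translate([1450, 207, 347]) cube([62, 1246, 18]);
translate([1618, 207, 347]) cube([62, 1246, 18]);
translate([1786, 207, 347]) cube([62, 1246, 18]);
translate([1954, 207, 347]) cube([62, 1246, 18]);
translate([2122, 207, 347]) cube([62, 1246, 18]);
translate([2290, 207, 347]) cube([62, 1246, 18]);


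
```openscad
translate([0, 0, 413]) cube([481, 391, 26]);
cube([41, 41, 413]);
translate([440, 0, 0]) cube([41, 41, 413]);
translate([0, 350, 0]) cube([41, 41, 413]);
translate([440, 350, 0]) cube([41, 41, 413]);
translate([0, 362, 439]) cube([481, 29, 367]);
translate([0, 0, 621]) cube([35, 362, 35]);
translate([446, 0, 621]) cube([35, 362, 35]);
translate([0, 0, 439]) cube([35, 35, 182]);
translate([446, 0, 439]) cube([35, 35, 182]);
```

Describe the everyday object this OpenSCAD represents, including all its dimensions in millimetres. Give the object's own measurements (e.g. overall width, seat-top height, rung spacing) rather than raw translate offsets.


A chair. The seat is a 481×391×26 mm slab with its top at z = 439 mm, on four 41×41 mm corner legs (flush with the seat edges, standing on z = 0). A flat backrest 29 mm thick, 367 mm tall, spans the full seat width and rises from the seat top along its +y edge, rear face flush with the rear of the seat. Two armrests of 35×35 mm section run along each side from the seat's front edge to the front of the backrest, top faces 217 mm above the seat top and outer faces flush with the seat's x-edges; a 35×35 mm post under the front of each armrest stands on the seat at the front corner.


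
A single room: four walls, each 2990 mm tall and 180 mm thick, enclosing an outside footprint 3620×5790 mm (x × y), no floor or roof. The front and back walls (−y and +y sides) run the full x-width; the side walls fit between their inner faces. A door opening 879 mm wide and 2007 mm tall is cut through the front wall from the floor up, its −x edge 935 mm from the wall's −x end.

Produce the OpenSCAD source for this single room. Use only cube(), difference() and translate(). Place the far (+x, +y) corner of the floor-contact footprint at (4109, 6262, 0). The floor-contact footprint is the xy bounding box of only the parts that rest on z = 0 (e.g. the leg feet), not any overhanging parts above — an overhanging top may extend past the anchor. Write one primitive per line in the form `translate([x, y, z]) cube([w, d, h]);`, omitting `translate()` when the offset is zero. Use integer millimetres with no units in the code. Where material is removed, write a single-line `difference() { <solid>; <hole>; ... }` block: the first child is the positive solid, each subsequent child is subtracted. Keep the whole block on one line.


difference() { translate([489, 472, 0]) cube([3620, 180, 2990]); translate([1424, 472, 0]) cube([879, 180, 2007]); }
translate([489, 6082, 0]) cube([3620, 180, 2990]);
translate([489, 652, 0]) cube([180, 5430, 2990]);
translate([3929, 652, 0]) cube([180, 5430, 2990]);


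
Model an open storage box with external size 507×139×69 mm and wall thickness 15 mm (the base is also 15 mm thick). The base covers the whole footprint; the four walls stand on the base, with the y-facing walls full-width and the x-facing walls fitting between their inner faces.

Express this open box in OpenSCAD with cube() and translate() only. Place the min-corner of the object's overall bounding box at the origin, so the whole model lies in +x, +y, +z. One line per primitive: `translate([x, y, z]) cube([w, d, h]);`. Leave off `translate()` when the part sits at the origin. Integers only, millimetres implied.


cube([507, 139, 15]);
translate([0, 0, 15]) cube([507, 15, 54]);
translate([0, 124, 15]) cube([507, 15, 54]);
translate([0, 15, 15]) cube([15, 109, 54]);
translate([492, 15, 15]) cube([15, 109, 54]);


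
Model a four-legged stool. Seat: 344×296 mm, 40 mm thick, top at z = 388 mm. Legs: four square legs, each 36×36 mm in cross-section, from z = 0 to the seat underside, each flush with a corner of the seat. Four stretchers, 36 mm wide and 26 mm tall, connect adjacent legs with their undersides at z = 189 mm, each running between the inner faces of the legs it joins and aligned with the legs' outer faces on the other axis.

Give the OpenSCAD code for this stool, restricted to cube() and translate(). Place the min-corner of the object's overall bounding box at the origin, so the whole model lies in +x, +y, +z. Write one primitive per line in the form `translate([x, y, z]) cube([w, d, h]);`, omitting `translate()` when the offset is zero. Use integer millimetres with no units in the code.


// leg_h = 388 - 40 = 348
// stretcher span = 344 - 2*36 = 272
translate([0, 0, 348]) cube([344, 296, 40]);
cube([36, 36, 348]);
translate([308, 0, 0]) cube([36, 36, 348]);
translate([0, 260, 0]) cube([36, 36, 348]);
translate([308, 260, 0]) cube([36, 36, 348]);
translate([36, 0, 189]) cube([272, 36, 26]);
translate([36, 260, 189]) cube([272, 36, 26]);
translate([0, 36, 189]) cube([36, 224, 26]);
translate([308, 36, 189]) cube([36, 224, 26]);


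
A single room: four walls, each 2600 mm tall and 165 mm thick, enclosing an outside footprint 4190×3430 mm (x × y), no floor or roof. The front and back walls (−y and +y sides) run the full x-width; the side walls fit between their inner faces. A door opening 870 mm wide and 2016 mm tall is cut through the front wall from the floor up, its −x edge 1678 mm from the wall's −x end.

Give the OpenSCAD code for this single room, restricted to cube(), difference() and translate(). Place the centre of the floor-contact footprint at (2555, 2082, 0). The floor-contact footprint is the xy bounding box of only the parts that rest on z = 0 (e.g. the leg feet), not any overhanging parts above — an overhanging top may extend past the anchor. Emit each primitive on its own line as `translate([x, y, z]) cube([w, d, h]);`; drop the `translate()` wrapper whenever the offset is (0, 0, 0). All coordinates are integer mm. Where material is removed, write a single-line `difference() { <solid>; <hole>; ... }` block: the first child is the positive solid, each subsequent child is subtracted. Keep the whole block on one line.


difference() { translate([460, 367, 0]) cube([4190, 165, 2600]); translate([2138, 367, 0]) cube([870, 165, 2016]); }
translate([460, 3632, 0]) cube([4190, 165, 2600]);
translate([460, 532, 0]) cube([165, 3100, 2600]);
translate([4485, 532, 0]) cube([165, 3100, 2600]);


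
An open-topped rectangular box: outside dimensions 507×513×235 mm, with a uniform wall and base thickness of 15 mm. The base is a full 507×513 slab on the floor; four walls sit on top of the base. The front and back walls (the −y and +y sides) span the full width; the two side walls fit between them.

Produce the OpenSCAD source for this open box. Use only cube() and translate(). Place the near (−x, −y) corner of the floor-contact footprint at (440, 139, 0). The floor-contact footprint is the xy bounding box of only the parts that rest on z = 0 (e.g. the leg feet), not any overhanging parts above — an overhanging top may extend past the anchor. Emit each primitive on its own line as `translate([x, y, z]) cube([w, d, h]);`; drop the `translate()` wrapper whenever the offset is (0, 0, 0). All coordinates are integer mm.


translate([440, 139, 0]) cube([507, 513, 15]);
translate([440, 139, 15]) cube([507, 15, 220]);
translate([440, 637, 15]) cube([507, 15, 220]);
translate([440, 154, 15]) cube([15, 483, 220]);
translate([932, 154, 15]) cube([15, 483, 220]);


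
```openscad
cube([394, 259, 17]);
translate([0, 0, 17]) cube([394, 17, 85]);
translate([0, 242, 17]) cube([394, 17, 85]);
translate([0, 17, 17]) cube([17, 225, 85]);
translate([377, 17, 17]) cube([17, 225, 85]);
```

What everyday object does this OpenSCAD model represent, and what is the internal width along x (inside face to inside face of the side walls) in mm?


An open box. The internal width is 360 mm.

A 394×259 base slab with four walls standing on it — an open box. The base is 394 mm wide and the walls are 17 mm thick, so the internal width is 394 − 2 × 17 = 360 mm.


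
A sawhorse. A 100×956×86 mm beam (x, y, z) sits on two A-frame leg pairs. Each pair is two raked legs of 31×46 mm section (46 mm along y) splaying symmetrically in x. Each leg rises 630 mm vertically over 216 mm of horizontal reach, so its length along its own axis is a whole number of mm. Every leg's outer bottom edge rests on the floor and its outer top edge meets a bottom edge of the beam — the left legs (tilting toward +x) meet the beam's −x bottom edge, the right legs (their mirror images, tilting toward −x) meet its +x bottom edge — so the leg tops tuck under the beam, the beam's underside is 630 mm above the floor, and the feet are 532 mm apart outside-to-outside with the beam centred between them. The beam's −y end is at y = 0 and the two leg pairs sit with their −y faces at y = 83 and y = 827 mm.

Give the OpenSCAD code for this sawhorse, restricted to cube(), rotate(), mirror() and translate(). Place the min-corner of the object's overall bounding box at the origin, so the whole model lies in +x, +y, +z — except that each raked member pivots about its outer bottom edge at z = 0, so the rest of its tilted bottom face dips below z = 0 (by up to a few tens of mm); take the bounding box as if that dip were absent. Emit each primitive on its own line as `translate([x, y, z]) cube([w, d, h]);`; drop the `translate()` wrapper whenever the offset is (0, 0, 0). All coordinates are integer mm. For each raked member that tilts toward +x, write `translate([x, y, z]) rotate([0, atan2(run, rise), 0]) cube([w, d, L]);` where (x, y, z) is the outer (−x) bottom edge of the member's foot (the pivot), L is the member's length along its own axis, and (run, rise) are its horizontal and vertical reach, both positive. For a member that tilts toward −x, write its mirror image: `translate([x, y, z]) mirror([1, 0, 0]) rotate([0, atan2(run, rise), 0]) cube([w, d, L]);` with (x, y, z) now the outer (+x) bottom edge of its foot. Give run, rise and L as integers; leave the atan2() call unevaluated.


// leg length = √(216² + 630²) = 666
// right-leg outer foot x = 2·216 + 100 = 532
// beam min-corner = (216, 0, 630)
translate([216, 0, 630]) cube([100, 956, 86]);
translate([0, 83, 0]) rotate([0, atan2(216, 630), 0]) cube([31, 46, 666]);
translate([532, 83, 0]) mirror([1, 0, 0]) rotate([0, atan2(216, 630), 0]) cube([31, 46, 666]);
translate([0, 827, 0]) rotate([0, atan2(216, 630), 0]) cube([31, 46, 666]);
translate([532, 827, 0]) mirror([1, 0, 0]) rotate([0, atan2(216, 630), 0]) cube([31, 46, 666]);


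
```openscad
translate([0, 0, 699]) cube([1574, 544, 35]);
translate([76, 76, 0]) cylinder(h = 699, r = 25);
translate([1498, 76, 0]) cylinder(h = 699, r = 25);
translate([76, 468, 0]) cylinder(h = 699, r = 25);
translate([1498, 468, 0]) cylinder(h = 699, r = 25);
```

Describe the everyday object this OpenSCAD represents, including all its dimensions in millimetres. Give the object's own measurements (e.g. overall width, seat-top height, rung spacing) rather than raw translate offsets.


A rectangular dining table. The top is 1574×544×35 mm with its upper surface at z = 734 mm. It stands on four round legs of 50 mm diameter, each leg's bounding box inset 51 mm from the nearest pair of top edges, running from the floor to the underside of the top.
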